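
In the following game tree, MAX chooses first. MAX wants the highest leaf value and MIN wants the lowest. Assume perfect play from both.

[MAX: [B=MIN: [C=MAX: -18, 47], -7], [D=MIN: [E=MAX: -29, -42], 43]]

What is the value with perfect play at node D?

-29

E: max(-29, -42) = -29
D: min(-29, 43) = -29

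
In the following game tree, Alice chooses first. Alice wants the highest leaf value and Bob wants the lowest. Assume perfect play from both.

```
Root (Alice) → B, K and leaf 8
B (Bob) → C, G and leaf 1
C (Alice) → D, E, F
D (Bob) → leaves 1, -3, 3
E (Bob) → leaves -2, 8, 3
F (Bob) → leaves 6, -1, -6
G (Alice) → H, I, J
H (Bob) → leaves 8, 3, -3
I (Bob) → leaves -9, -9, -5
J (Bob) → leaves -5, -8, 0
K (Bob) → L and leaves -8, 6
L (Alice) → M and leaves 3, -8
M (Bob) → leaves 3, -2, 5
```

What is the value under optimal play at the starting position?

8

D (Bob): min(1, -3, 3) = -3
E (Bob): min(-2, 8, 3) = -2
F (Bob): min(6, -1, -6) = -6
C (Alice): max(-3, -2, -6) = -2
H (Bob): min(8, 3, -3) = -3
I (Bob): min(-9, -9, -5) = -9
J (Bob): min(-5, -8, 0) = -8
G (Alice): max(-3, -9, -8) = -3
B (Bob): min(-2, -3, 1) = -3
M (Bob): min(3, -2, 5) = -2
L (Alice): max(-2, 3, -8) = 3
K (Bob): min(3, -8, 6) = -8
Root (Alice): max(-3, -8, 8) = 8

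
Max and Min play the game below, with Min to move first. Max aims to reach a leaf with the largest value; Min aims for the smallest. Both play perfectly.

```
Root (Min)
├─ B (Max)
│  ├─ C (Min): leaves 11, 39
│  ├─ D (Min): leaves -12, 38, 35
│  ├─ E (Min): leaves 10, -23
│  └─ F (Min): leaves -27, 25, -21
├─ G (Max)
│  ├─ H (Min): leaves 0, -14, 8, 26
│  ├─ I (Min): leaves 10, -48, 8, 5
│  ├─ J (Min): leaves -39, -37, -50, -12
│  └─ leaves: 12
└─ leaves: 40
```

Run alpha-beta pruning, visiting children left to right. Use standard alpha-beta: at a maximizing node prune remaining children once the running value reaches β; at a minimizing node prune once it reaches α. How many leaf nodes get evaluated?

C [α=-∞,β=+∞]: v=11
D [α=11,β=+∞]: v=-12 after child 1 ≤ α → α-cutoff, skip 2
E [α=11,β=+∞]: v=10 after child 1 ≤ α → α-cutoff, skip 1
F [α=11,β=+∞]: v=-27 after child 1 ≤ α → α-cutoff, skip 2
B [α=-∞,β=+∞]: v=11
H [α=-∞,β=11]: v=-14
I [α=-14,β=11]: v=-48 after child 2 ≤ α → α-cutoff, skip 2
J [α=-14,β=11]: v=-39 after child 1 ≤ α → α-cutoff, skip 3
G [α=-∞,β=11]: v=12
Root [α=-∞,β=+∞]: v=11
Leaves evaluated: 14 of 24.

14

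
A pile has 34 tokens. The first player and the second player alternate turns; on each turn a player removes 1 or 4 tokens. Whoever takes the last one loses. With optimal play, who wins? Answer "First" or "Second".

Positions where the player to move wins (W) vs loses (L):
i:   0  1  2  3  4  5  6  7  8  9 10 11 12 13 14 15 16 17 18 19 20 21 22 23 24 25 26 27 28 29 30 31 32 33 34
     W  L  W  L  W  W  L  W  L  W  W  L  W  L  W  W  L  W  L  W  W  L  W  L  W  W  L  W  L  W  W  L  W  L  W
Position 34 is W, so the first player wins.

First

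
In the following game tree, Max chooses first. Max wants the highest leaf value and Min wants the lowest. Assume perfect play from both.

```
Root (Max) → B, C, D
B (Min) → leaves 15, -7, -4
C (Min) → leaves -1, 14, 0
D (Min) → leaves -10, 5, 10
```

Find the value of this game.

-1

B (Min): min(15, -7, -4) = -7
C (Min): min(-1, 14, 0) = -1
D (Min): min(-10, 5, 10) = -10
Root (Max): max(-7, -1, -10) = -1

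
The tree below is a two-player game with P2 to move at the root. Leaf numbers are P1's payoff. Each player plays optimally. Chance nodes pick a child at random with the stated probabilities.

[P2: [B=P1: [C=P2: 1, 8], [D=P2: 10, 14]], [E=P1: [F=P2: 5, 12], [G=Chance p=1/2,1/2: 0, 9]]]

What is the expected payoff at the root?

5

C (P2): min(1, 8) = 1
D (P2): min(10, 14) = 10
B (P1): max(1, 10) = 10
F (P2): min(5, 12) = 5
G (Chance): 1/2·0 + 1/2·9 = 4.5
E (P1): max(5, 4.5) = 5
Root (P2): min(10, 5) = 5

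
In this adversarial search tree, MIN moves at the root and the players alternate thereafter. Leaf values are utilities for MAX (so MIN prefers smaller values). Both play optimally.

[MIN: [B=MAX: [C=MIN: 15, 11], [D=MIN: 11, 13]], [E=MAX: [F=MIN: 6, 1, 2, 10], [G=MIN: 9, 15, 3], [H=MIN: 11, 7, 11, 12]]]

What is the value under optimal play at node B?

11

C: min(15, 11) = 11
D: min(11, 13) = 11
B: max(11, 11) = 11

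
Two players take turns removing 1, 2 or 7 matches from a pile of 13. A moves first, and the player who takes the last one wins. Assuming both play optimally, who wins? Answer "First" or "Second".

Compute winning (W) and losing (L) positions by backward induction:
i:   0  1  2  3  4  5  6  7  8  9 10 11 12 13
     L  W  W  L  W  W  L  W  W  L  W  W  L  W
Position 13 is W, so the first player wins.

First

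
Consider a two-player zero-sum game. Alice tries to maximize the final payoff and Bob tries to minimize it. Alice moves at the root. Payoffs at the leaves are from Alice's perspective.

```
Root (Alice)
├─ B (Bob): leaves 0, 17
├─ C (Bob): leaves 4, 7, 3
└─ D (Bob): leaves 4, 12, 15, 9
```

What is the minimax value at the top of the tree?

4

B (Bob): min(0, 17) = 0
C (Bob): min(4, 7, 3) = 3
D (Bob): min(4, 12, 15, 9) = 4
Root (Alice): max(0, 3, 4) = 4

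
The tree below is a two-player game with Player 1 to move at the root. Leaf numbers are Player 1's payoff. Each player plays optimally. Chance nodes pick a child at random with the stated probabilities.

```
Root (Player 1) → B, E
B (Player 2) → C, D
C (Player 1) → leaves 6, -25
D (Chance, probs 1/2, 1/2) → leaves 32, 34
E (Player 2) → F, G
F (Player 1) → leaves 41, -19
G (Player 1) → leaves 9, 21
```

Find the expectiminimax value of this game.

C (Player 1): max(6, -25) = 6
D (Chance): 1/2·32 + 1/2·34 = 33
B (Player 2): min(6, 33) = 6
F (Player 1): max(41, -19) = 41
G (Player 1): max(9, 21) = 21
E (Player 2): min(41, 21) = 21
Root (Player 1): max(6, 21) = 21

21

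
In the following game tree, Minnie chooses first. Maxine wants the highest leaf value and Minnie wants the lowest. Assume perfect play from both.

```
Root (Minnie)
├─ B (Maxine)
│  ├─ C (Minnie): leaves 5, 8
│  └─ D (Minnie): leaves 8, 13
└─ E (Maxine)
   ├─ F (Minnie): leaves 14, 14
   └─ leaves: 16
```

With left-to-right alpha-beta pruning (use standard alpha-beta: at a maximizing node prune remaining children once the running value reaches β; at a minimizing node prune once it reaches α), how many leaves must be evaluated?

C [α=-∞,β=+∞]: v=5
D [α=5,β=+∞]: v=8
B [α=-∞,β=+∞]: v=8
F [α=-∞,β=8]: v=14
E [α=-∞,β=8]: v=14 after child 1 ≥ β → β-cutoff, skip 1
Root [α=-∞,β=+∞]: v=8
Leaves evaluated: 6 of 7.

6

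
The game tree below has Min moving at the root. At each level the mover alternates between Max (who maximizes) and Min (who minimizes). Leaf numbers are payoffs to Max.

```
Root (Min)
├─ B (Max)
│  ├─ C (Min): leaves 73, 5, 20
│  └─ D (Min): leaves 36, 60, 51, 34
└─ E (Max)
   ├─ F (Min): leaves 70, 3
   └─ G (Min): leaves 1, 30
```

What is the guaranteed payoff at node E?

3

F: min(70, 3) = 3
G: min(1, 30) = 1
E: max(3, 1) = 3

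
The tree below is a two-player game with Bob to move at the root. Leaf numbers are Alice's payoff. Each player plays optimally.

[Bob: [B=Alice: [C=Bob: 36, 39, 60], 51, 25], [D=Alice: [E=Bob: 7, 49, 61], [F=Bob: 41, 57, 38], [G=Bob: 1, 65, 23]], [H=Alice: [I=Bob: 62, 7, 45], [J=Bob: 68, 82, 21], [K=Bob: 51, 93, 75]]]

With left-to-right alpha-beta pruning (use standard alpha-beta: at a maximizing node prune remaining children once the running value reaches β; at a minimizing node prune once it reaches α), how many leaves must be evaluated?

C [α=-∞,β=+∞]: v=36
B [α=-∞,β=+∞]: v=51
E [α=-∞,β=51]: v=7
F [α=7,β=51]: v=38
G [α=38,β=51]: v=1 after child 1 ≤ α → α-cutoff, skip 2
D [α=-∞,β=51]: v=38
I [α=-∞,β=38]: v=7
J [α=7,β=38]: v=21
K [α=21,β=38]: v=51
H [α=-∞,β=38]: v=51
Root [α=-∞,β=+∞]: v=38
Leaves evaluated: 21 of 23.

21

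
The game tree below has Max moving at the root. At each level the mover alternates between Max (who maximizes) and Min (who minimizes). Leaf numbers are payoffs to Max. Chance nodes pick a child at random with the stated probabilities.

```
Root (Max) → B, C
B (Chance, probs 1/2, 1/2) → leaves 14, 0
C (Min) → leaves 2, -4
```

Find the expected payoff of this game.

7

B (Chance): 1/2·14 + 1/2·0 = 7
C (Min): min(2, -4) = -4
Root (Max): max(7, -4) = 7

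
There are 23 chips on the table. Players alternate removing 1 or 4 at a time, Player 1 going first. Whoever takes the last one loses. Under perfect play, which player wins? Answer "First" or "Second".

W/L table (W = player to move can force a win):
i:   0  1  2  3  4  5  6  7  8  9 10 11 12 13 14 15 16 17 18 19 20 21 22 23
     W  L  W  L  W  W  L  W  L  W  W  L  W  L  W  W  L  W  L  W  W  L  W  L
Position 23 is L, so the second player wins.

Second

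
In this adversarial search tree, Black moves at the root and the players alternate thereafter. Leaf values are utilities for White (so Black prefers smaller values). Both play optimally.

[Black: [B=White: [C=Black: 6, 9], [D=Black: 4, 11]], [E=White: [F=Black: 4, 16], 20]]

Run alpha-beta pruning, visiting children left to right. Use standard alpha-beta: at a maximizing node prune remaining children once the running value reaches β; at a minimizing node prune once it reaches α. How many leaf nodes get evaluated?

C [α=-∞,β=+∞]: v=6
D [α=6,β=+∞]: v=4 after child 1 ≤ α → α-cutoff, skip 1
B [α=-∞,β=+∞]: v=6
F [α=-∞,β=6]: v=4
E [α=-∞,β=6]: v=20
Root [α=-∞,β=+∞]: v=6
Leaves evaluated: 6 of 7.

6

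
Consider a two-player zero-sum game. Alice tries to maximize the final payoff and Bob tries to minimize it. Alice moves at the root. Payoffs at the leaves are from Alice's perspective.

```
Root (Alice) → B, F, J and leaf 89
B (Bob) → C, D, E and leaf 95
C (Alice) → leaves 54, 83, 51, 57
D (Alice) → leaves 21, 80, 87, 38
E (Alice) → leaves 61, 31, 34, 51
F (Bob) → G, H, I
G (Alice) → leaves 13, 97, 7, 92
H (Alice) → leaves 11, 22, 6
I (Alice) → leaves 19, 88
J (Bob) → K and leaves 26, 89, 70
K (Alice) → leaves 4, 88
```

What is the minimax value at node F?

G: max(13, 97, 7, 92) = 97
H: max(11, 22, 6) = 22
I: max(19, 88) = 88
F: min(97, 22, 88) = 22

22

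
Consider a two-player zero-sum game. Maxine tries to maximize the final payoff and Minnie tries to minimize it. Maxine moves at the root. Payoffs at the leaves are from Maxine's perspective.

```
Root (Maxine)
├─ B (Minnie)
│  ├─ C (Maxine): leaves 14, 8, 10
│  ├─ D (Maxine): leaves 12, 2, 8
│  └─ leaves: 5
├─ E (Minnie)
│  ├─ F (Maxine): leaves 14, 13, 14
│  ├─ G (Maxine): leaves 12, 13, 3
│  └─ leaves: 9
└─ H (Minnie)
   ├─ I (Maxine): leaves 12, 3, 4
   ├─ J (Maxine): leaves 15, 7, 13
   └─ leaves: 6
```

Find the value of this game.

C (Maxine): max(14, 8, 10) = 14
D (Maxine): max(12, 2, 8) = 12
B (Minnie): min(14, 12, 5) = 5
F (Maxine): max(14, 13, 14) = 14
G (Maxine): max(12, 13, 3) = 13
E (Minnie): min(14, 13, 9) = 9
I (Maxine): max(12, 3, 4) = 12
J (Maxine): max(15, 7, 13) = 15
H (Minnie): min(12, 15, 6) = 6
Root (Maxine): max(5, 9, 6) = 9

9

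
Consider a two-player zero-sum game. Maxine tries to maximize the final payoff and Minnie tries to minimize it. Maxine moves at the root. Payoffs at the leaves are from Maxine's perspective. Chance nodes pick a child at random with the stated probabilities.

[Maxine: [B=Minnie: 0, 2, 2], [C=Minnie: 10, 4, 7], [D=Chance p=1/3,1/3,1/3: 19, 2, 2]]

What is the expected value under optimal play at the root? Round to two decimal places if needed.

7.67

B (Minnie): min(0, 2, 2) = 0
C (Minnie): min(10, 4, 7) = 4
D (Chance): 1/3·19 + 1/3·2 + 1/3·2 = 7.67
Root (Maxine): max(0, 4, 7.67) = 7.67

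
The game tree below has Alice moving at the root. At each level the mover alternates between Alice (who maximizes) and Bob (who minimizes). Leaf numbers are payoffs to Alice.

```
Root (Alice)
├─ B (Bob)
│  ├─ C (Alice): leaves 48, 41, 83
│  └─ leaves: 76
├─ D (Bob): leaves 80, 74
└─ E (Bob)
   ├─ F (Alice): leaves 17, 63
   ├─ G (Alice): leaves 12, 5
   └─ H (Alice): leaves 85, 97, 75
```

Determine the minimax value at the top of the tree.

C (Alice): max(48, 41, 83) = 83
B (Bob): min(83, 76) = 76
D (Bob): min(80, 74) = 74
F (Alice): max(17, 63) = 63
G (Alice): max(12, 5) = 12
H (Alice): max(85, 97, 75) = 97
E (Bob): min(63, 12, 97) = 12
Root (Alice): max(76, 74, 12) = 76

76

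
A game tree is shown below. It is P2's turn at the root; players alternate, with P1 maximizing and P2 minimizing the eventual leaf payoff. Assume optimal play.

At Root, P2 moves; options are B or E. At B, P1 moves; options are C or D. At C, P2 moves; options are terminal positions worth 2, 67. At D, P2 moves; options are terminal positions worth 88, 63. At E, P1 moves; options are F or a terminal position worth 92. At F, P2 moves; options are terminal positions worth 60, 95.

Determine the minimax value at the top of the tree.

C (P2): min(2, 67) = 2
D (P2): min(88, 63) = 63
B (P1): max(2, 63) = 63
F (P2): min(60, 95) = 60
E (P1): max(60, 92) = 92
Root (P2): min(63, 92) = 63

63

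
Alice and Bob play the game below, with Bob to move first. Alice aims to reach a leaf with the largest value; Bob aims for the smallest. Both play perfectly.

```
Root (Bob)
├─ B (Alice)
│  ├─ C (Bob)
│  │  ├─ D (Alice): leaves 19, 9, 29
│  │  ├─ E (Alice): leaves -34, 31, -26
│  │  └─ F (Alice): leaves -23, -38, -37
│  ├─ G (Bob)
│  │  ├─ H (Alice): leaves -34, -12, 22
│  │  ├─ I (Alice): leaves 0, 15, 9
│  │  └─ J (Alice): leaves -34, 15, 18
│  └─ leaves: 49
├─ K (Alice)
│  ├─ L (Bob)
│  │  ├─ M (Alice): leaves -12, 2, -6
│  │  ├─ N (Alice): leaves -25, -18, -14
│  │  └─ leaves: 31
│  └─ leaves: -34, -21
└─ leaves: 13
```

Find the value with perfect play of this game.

D (Alice): max(19, 9, 29) = 29
E (Alice): max(-34, 31, -26) = 31
F (Alice): max(-23, -38, -37) = -23
C (Bob): min(29, 31, -23) = -23
H (Alice): max(-34, -12, 22) = 22
I (Alice): max(0, 15, 9) = 15
J (Alice): max(-34, 15, 18) = 18
G (Bob): min(22, 15, 18) = 15
B (Alice): max(-23, 15, 49) = 49
M (Alice): max(-12, 2, -6) = 2
N (Alice): max(-25, -18, -14) = -14
L (Bob): min(2, -14, 31) = -14
K (Alice): max(-14, -34, -21) = -14
Root (Bob): min(49, -14, 13) = -14

-14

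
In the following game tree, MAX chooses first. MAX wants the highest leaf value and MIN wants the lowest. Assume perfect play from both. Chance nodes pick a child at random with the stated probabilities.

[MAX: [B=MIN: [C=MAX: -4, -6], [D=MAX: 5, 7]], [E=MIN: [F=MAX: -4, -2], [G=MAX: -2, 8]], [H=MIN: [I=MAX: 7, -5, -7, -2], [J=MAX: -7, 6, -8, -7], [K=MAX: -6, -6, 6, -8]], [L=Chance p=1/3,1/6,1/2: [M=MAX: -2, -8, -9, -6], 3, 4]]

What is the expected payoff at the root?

6

C (MAX): max(-4, -6) = -4
D (MAX): max(5, 7) = 7
B (MIN): min(-4, 7) = -4
F (MAX): max(-4, -2) = -2
G (MAX): max(-2, 8) = 8
E (MIN): min(-2, 8) = -2
I (MAX): max(7, -5, -7, -2) = 7
J (MAX): max(-7, 6, -8, -7) = 6
K (MAX): max(-6, -6, 6, -8) = 6
H (MIN): min(7, 6, 6) = 6
M (MAX): max(-2, -8, -9, -6) = -2
L (Chance): 1/3·-2 + 1/6·3 + 1/2·4 = 1.83
Root (MAX): max(-4, -2, 6, 1.83) = 6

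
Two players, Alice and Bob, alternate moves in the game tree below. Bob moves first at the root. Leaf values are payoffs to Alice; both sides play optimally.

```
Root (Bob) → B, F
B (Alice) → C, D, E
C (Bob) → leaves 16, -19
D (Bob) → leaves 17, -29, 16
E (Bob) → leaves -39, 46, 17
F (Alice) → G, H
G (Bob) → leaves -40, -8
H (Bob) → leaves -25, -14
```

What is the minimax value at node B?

C: min(16, -19) = -19
D: min(17, -29, 16) = -29
E: min(-39, 46, 17) = -39
B: max(-19, -29, -39) = -19

-19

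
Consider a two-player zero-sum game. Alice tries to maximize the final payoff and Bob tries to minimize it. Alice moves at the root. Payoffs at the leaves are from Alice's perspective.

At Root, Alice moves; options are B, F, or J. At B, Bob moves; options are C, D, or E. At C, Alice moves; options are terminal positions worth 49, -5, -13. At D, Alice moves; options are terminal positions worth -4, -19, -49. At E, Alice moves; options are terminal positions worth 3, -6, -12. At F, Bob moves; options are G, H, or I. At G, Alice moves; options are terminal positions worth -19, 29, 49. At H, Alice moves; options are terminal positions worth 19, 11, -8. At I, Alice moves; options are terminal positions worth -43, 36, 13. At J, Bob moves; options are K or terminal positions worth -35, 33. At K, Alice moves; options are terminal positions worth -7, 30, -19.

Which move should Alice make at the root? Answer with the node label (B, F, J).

F

C (Alice): max(49, -5, -13) = 49
D (Alice): max(-4, -19, -49) = -4
E (Alice): max(3, -6, -12) = 3
B (Bob): min(49, -4, 3) = -4
G (Alice): max(-19, 29, 49) = 49
H (Alice): max(19, 11, -8) = 19
I (Alice): max(-43, 36, 13) = 36
F (Bob): min(49, 19, 36) = 19
K (Alice): max(-7, 30, -19) = 30
J (Bob): min(30, -35, 33) = -35
Root (Alice): max(-4, 19, -35) = 19
Alice picks the child with the highest value: F (value 19).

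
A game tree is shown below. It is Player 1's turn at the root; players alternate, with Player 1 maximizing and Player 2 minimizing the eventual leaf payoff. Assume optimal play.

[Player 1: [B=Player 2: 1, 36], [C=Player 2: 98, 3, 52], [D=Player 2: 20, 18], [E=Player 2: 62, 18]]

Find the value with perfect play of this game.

B (Player 2): min(1, 36) = 1
C (Player 2): min(98, 3, 52) = 3
D (Player 2): min(20, 18) = 18
E (Player 2): min(62, 18) = 18
Root (Player 1): max(1, 3, 18, 18) = 18

18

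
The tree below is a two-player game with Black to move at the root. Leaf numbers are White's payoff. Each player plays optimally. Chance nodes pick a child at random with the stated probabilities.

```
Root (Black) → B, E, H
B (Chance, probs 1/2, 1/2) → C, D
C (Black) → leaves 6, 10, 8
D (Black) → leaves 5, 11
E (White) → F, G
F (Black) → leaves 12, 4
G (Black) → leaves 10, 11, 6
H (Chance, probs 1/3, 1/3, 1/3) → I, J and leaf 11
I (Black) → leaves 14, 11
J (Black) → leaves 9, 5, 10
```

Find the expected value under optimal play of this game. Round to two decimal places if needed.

5.5

C (Black): min(6, 10, 8) = 6
D (Black): min(5, 11) = 5
B (Chance): 1/2·6 + 1/2·5 = 5.5
F (Black): min(12, 4) = 4
G (Black): min(10, 11, 6) = 6
E (White): max(4, 6) = 6
I (Black): min(14, 11) = 11
J (Black): min(9, 5, 10) = 5
H (Chance): 1/3·11 + 1/3·5 + 1/3·11 = 9
Root (Black): min(5.5, 6, 9) = 5.5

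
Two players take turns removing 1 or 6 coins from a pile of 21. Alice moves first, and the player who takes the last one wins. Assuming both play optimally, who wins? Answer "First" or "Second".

Second

Compute winning (W) and losing (L) positions by backward induction:
i:   0  1  2  3  4  5  6  7  8  9 10 11 12 13 14 15 16 17 18 19 20 21
     L  W  L  W  L  W  W  L  W  L  W  L  W  W  L  W  L  W  L  W  W  L
Position 21 is L, so the second player wins.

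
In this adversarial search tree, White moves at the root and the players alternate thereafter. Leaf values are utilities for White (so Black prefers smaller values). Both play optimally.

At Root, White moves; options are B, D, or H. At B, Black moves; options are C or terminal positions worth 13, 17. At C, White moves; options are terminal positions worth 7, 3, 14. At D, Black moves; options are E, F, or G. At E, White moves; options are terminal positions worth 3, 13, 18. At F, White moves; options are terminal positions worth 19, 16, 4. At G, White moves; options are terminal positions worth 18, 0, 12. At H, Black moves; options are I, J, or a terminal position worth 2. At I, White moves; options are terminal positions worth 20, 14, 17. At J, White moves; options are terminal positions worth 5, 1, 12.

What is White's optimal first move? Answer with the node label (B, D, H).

C (White): max(7, 3, 14) = 14
B (Black): min(14, 13, 17) = 13
E (White): max(3, 13, 18) = 18
F (White): max(19, 16, 4) = 19
G (White): max(18, 0, 12) = 18
D (Black): min(18, 19, 18) = 18
I (White): max(20, 14, 17) = 20
J (White): max(5, 1, 12) = 12
H (Black): min(20, 12, 2) = 2
Root (White): max(13, 18, 2) = 18
White picks the child with the highest value: D (value 18).

D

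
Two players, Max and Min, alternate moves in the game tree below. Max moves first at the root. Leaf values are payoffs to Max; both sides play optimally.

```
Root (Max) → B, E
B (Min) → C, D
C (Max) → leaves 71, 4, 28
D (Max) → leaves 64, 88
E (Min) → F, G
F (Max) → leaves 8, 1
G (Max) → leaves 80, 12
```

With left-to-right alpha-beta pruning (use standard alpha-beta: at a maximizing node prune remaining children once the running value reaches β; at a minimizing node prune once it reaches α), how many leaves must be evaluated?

7

C [α=-∞,β=+∞]: v=71
D [α=-∞,β=71]: v=88
B [α=-∞,β=+∞]: v=71
F [α=71,β=+∞]: v=8
E [α=71,β=+∞]: v=8 after child 1 ≤ α → α-cutoff, skip 1
Root [α=-∞,β=+∞]: v=71
Leaves evaluated: 7 of 9.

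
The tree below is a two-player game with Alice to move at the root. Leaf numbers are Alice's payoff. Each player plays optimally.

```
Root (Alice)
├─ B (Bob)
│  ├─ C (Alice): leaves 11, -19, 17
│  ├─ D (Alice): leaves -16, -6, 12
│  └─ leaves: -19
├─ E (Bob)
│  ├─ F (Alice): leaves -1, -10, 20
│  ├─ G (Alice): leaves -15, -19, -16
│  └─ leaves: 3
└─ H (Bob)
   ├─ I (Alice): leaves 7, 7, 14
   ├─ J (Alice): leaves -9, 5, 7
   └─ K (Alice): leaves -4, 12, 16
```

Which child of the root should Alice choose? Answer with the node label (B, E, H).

H

C (Alice): max(11, -19, 17) = 17
D (Alice): max(-16, -6, 12) = 12
B (Bob): min(17, 12, -19) = -19
F (Alice): max(-1, -10, 20) = 20
G (Alice): max(-15, -19, -16) = -15
E (Bob): min(20, -15, 3) = -15
I (Alice): max(7, 7, 14) = 14
J (Alice): max(-9, 5, 7) = 7
K (Alice): max(-4, 12, 16) = 16
H (Bob): min(14, 7, 16) = 7
Root (Alice): max(-19, -15, 7) = 7
Alice picks the child with the highest value: H (value 7).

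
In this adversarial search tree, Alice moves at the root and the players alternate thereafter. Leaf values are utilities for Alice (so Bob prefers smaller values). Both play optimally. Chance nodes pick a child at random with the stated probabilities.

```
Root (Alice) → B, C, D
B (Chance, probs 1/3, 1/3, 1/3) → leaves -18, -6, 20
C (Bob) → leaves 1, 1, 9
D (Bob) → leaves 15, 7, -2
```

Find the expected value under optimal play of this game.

B (Chance): 1/3·-18 + 1/3·-6 + 1/3·20 = -1.33
C (Bob): min(1, 1, 9) = 1
D (Bob): min(15, 7, -2) = -2
Root (Alice): max(-1.33, 1, -2) = 1

1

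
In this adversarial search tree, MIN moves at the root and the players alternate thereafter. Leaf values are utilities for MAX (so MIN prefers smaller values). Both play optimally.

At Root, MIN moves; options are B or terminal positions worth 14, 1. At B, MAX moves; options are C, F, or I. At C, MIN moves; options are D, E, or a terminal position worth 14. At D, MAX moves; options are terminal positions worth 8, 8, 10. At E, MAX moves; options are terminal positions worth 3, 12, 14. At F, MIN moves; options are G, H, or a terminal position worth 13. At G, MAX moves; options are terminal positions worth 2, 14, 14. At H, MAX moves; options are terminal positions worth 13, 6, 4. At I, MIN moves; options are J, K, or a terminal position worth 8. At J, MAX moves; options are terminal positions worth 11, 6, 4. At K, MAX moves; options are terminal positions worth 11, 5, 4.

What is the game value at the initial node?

D (MAX): max(8, 8, 10) = 10
E (MAX): max(3, 12, 14) = 14
C (MIN): min(10, 14, 14) = 10
G (MAX): max(2, 14, 14) = 14
H (MAX): max(13, 6, 4) = 13
F (MIN): min(14, 13, 13) = 13
J (MAX): max(11, 6, 4) = 11
K (MAX): max(11, 5, 4) = 11
I (MIN): min(11, 11, 8) = 8
B (MAX): max(10, 13, 8) = 13
Root (MIN): min(13, 14, 1) = 1

1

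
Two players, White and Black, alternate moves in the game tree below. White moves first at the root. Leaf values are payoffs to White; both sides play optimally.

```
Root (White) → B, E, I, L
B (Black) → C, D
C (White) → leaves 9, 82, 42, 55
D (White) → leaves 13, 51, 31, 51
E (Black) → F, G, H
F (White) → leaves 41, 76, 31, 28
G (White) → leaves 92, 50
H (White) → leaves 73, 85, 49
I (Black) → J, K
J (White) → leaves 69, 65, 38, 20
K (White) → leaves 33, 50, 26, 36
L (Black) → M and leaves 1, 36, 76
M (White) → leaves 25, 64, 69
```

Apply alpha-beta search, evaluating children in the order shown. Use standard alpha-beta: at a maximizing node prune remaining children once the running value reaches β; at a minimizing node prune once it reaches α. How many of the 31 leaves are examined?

22

C [α=-∞,β=+∞]: v=82
D [α=-∞,β=82]: v=51
B [α=-∞,β=+∞]: v=51
F [α=51,β=+∞]: v=76
G [α=51,β=76]: v=92 after child 1 ≥ β → β-cutoff, skip 1
H [α=51,β=76]: v=85 after child 2 ≥ β → β-cutoff, skip 1
E [α=51,β=+∞]: v=76
J [α=76,β=+∞]: v=69
I [α=76,β=+∞]: v=69 after child 1 ≤ α → α-cutoff, skip 1
M [α=76,β=+∞]: v=69
L [α=76,β=+∞]: v=69 after child 1 ≤ α → α-cutoff, skip 3
Root [α=-∞,β=+∞]: v=76
Leaves evaluated: 22 of 31.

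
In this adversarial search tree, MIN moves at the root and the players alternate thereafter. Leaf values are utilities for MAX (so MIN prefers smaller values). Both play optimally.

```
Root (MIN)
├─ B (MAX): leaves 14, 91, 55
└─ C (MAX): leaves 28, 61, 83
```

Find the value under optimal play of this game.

83

B (MAX): max(14, 91, 55) = 91
C (MAX): max(28, 61, 83) = 83
Root (MIN): min(91, 83) = 83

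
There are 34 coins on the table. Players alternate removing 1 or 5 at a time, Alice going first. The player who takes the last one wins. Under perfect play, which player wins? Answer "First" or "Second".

W/L table (W = player to move can force a win):
i:   0  1  2  3  4  5  6  7  8  9 10 11 12 13 14 15 16 17 18 19 20 21 22 23 24 25 26 27 28 29 30 31 32 33 34
     L  W  L  W  L  W  L  W  L  W  L  W  L  W  L  W  L  W  L  W  L  W  L  W  L  W  L  W  L  W  L  W  L  W  L
Position 34 is L, so the second player wins.

Second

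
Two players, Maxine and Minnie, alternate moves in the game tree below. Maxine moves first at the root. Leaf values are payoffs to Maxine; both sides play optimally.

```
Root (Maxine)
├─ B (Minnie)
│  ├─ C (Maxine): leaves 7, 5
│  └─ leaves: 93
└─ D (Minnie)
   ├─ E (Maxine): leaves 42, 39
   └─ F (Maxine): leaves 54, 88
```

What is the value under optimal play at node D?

E: max(42, 39) = 42
F: max(54, 88) = 88
D: min(42, 88) = 42

42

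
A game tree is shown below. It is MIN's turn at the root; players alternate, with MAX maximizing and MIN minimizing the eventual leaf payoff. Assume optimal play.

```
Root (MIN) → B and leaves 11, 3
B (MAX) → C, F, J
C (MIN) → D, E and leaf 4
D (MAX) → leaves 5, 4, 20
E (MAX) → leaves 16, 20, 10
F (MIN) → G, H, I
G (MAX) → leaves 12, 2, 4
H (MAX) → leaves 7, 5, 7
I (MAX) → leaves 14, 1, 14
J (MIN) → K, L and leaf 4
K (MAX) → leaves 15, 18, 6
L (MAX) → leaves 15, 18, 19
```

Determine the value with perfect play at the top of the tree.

D (MAX): max(5, 4, 20) = 20
E (MAX): max(16, 20, 10) = 20
C (MIN): min(20, 20, 4) = 4
G (MAX): max(12, 2, 4) = 12
H (MAX): max(7, 5, 7) = 7
I (MAX): max(14, 1, 14) = 14
F (MIN): min(12, 7, 14) = 7
K (MAX): max(15, 18, 6) = 18
L (MAX): max(15, 18, 19) = 19
J (MIN): min(18, 19, 4) = 4
B (MAX): max(4, 7, 4) = 7
Root (MIN): min(7, 11, 3) = 3

3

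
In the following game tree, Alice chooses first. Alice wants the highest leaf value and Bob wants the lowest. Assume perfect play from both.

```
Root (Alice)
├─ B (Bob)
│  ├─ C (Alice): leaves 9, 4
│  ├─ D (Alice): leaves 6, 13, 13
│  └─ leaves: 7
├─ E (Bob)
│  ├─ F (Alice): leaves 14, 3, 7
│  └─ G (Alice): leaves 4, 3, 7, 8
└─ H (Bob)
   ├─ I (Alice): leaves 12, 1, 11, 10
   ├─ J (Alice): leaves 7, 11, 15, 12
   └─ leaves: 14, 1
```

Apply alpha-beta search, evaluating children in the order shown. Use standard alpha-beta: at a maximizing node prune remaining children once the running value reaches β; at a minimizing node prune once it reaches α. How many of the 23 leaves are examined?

21

C [α=-∞,β=+∞]: v=9
D [α=-∞,β=9]: v=13 after child 2 ≥ β → β-cutoff, skip 1
B [α=-∞,β=+∞]: v=7
F [α=7,β=+∞]: v=14
G [α=7,β=14]: v=8
E [α=7,β=+∞]: v=8
I [α=8,β=+∞]: v=12
J [α=8,β=12]: v=15 after child 3 ≥ β → β-cutoff, skip 1
H [α=8,β=+∞]: v=1
Root [α=-∞,β=+∞]: v=8
Leaves evaluated: 21 of 23.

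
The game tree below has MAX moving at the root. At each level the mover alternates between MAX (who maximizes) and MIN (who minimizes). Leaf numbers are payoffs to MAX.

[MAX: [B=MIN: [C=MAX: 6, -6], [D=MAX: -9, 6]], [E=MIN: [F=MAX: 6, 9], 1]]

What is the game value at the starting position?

C (MAX): max(6, -6) = 6
D (MAX): max(-9, 6) = 6
B (MIN): min(6, 6) = 6
F (MAX): max(6, 9) = 9
E (MIN): min(9, 1) = 1
Root (MAX): max(6, 1) = 6

6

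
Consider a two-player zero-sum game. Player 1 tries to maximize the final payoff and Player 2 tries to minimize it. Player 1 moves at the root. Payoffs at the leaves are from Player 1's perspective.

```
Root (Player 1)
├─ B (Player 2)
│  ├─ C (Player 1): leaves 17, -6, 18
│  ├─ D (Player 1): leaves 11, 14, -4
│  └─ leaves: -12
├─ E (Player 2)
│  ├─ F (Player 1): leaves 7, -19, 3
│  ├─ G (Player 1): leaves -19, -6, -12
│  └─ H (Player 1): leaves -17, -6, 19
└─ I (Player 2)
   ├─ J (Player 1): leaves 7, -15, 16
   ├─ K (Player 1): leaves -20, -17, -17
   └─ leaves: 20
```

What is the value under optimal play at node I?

-17

J: max(7, -15, 16) = 16
K: max(-20, -17, -17) = -17
I: min(16, -17, 20) = -17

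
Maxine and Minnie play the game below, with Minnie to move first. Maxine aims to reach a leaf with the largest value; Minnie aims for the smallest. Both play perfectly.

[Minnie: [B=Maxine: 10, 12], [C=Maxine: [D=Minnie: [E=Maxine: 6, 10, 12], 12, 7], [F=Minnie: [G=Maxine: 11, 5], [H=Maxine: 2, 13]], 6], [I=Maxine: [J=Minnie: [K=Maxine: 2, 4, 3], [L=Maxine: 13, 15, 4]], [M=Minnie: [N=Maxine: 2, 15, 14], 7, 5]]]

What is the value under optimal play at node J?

K: max(2, 4, 3) = 4
L: max(13, 15, 4) = 15
J: min(4, 15) = 4

4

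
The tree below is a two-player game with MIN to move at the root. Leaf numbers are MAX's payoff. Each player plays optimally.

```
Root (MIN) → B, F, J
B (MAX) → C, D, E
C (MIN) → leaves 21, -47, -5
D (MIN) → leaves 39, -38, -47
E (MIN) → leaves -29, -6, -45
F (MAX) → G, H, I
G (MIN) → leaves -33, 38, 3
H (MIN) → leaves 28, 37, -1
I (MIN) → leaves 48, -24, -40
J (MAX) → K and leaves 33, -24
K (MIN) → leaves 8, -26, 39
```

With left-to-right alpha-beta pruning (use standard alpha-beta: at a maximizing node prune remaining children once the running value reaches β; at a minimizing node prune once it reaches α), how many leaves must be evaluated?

15

C [α=-∞,β=+∞]: v=-47
D [α=-47,β=+∞]: v=-47
E [α=-47,β=+∞]: v=-45
B [α=-∞,β=+∞]: v=-45
G [α=-∞,β=-45]: v=-33
F [α=-∞,β=-45]: v=-33 after child 1 ≥ β → β-cutoff, skip 2
K [α=-∞,β=-45]: v=-26
J [α=-∞,β=-45]: v=-26 after child 1 ≥ β → β-cutoff, skip 2
Root [α=-∞,β=+∞]: v=-45
Leaves evaluated: 15 of 23.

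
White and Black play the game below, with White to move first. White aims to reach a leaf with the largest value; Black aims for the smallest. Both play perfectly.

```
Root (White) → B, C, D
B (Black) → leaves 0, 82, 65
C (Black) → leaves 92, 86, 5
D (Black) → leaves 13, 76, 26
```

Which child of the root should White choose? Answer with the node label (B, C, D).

B (Black): min(0, 82, 65) = 0
C (Black): min(92, 86, 5) = 5
D (Black): min(13, 76, 26) = 13
Root (White): max(0, 5, 13) = 13
White picks the child with the highest value: D (value 13).

D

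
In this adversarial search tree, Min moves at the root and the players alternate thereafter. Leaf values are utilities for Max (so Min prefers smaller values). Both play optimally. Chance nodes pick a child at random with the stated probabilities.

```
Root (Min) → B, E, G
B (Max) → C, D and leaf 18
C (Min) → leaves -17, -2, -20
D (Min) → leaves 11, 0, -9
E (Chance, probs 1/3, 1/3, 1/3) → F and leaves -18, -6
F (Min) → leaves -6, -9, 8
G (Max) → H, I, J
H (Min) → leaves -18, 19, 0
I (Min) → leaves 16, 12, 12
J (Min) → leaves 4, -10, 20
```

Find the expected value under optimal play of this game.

C (Min): min(-17, -2, -20) = -20
D (Min): min(11, 0, -9) = -9
B (Max): max(-20, -9, 18) = 18
F (Min): min(-6, -9, 8) = -9
E (Chance): 1/3·-9 + 1/3·-18 + 1/3·-6 = -11
H (Min): min(-18, 19, 0) = -18
I (Min): min(16, 12, 12) = 12
J (Min): min(4, -10, 20) = -10
G (Max): max(-18, 12, -10) = 12
Root (Min): min(18, -11, 12) = -11

-11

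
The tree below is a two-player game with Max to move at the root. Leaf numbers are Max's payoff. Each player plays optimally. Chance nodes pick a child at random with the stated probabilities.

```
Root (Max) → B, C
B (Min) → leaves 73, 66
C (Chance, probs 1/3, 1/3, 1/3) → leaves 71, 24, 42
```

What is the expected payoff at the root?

B (Min): min(73, 66) = 66
C (Chance): 1/3·71 + 1/3·24 + 1/3·42 = 45.67
Root (Max): max(66, 45.67) = 66

66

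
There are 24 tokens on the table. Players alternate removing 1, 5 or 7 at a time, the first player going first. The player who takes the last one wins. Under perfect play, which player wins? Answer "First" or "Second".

Compute winning (W) and losing (L) positions by backward induction:
i:   0  1  2  3  4  5  6  7  8  9 10 11 12 13 14 15 16 17 18 19 20 21 22 23 24
     L  W  L  W  L  W  L  W  L  W  L  W  L  W  L  W  L  W  L  W  L  W  L  W  L
Position 24 is L, so the second player wins.

Second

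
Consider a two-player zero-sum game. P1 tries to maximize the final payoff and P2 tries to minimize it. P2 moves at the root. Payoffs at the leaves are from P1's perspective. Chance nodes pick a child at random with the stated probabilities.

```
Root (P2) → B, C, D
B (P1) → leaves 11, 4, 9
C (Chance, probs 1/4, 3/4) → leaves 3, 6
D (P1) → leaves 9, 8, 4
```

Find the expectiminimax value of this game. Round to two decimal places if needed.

5.25

B (P1): max(11, 4, 9) = 11
C (Chance): 1/4·3 + 3/4·6 = 5.25
D (P1): max(9, 8, 4) = 9
Root (P2): min(11, 5.25, 9) = 5.25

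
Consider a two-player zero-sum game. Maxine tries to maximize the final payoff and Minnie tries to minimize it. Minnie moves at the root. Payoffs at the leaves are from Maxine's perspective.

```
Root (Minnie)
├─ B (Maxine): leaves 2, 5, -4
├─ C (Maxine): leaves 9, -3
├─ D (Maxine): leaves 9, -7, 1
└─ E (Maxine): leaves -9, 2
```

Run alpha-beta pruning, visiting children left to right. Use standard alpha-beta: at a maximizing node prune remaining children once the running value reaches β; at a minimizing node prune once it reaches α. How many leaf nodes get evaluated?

7

B [α=-∞,β=+∞]: v=5
C [α=-∞,β=5]: v=9 after child 1 ≥ β → β-cutoff, skip 1
D [α=-∞,β=5]: v=9 after child 1 ≥ β → β-cutoff, skip 2
E [α=-∞,β=5]: v=2
Root [α=-∞,β=+∞]: v=2
Leaves evaluated: 7 of 10.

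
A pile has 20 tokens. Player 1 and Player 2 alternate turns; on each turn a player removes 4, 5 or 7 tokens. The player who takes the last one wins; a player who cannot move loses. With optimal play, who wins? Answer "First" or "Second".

Mark each pile size as W (mover wins) or L (mover loses):
i:   0  1  2  3  4  5  6  7  8  9 10 11 12 13 14 15 16 17 18 19 20
     L  L  L  L  W  W  W  W  W  W  W  L  L  L  L  W  W  W  W  W  W
Position 20 is W, so the first player wins.

First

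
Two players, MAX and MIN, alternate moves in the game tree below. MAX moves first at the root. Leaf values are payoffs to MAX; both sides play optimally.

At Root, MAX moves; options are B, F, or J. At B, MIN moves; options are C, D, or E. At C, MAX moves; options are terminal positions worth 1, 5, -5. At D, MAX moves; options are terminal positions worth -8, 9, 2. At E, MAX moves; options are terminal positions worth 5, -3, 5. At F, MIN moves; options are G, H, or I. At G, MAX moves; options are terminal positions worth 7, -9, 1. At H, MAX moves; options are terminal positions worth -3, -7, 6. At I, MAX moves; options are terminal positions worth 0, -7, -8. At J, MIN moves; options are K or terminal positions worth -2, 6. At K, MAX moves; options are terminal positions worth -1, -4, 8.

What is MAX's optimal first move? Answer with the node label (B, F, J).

B

C (MAX): max(1, 5, -5) = 5
D (MAX): max(-8, 9, 2) = 9
E (MAX): max(5, -3, 5) = 5
B (MIN): min(5, 9, 5) = 5
G (MAX): max(7, -9, 1) = 7
H (MAX): max(-3, -7, 6) = 6
I (MAX): max(0, -7, -8) = 0
F (MIN): min(7, 6, 0) = 0
K (MAX): max(-1, -4, 8) = 8
J (MIN): min(8, -2, 6) = -2
Root (MAX): max(5, 0, -2) = 5
MAX picks the child with the highest value: B (value 5).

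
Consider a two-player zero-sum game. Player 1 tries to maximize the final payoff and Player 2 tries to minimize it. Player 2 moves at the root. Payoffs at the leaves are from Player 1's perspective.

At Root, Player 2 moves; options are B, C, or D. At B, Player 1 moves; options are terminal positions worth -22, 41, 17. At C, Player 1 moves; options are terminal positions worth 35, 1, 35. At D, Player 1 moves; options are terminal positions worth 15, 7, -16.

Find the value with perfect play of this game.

15

B (Player 1): max(-22, 41, 17) = 41
C (Player 1): max(35, 1, 35) = 35
D (Player 1): max(15, 7, -16) = 15
Root (Player 2): min(41, 35, 15) = 15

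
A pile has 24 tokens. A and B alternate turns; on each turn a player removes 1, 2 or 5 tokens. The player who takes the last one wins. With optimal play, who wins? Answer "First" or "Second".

Second

Positions where the player to move wins (W) vs loses (L):
i:   0  1  2  3  4  5  6  7  8  9 10 11 12 13 14 15 16 17 18 19 20 21 22 23 24
     L  W  W  L  W  W  L  W  W  L  W  W  L  W  W  L  W  W  L  W  W  L  W  W  L
Position 24 is L, so the second player wins.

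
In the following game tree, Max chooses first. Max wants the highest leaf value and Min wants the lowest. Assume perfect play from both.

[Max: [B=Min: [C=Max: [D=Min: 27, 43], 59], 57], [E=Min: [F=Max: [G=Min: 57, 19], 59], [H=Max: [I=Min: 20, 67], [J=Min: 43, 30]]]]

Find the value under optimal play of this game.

D (Min): min(27, 43) = 27
C (Max): max(27, 59) = 59
B (Min): min(59, 57) = 57
G (Min): min(57, 19) = 19
F (Max): max(19, 59) = 59
I (Min): min(20, 67) = 20
J (Min): min(43, 30) = 30
H (Max): max(20, 30) = 30
E (Min): min(59, 30) = 30
Root (Max): max(57, 30) = 57

57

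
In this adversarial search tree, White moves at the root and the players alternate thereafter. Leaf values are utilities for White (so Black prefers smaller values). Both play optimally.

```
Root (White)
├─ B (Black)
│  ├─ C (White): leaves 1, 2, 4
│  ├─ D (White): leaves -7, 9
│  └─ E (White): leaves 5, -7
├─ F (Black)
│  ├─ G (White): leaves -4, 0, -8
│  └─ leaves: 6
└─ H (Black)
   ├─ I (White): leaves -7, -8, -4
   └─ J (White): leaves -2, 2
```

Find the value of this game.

4

C (White): max(1, 2, 4) = 4
D (White): max(-7, 9) = 9
E (White): max(5, -7) = 5
B (Black): min(4, 9, 5) = 4
G (White): max(-4, 0, -8) = 0
F (Black): min(0, 6) = 0
I (White): max(-7, -8, -4) = -4
J (White): max(-2, 2) = 2
H (Black): min(-4, 2) = -4
Root (White): max(4, 0, -4) = 4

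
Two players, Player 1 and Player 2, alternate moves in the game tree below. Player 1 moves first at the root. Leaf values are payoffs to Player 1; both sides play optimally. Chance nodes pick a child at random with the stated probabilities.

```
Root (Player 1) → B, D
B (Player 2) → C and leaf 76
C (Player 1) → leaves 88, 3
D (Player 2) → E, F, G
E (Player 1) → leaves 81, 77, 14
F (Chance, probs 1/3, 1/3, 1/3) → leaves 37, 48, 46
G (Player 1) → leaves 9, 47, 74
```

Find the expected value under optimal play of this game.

76

C (Player 1): max(88, 3) = 88
B (Player 2): min(88, 76) = 76
E (Player 1): max(81, 77, 14) = 81
F (Chance): 1/3·37 + 1/3·48 + 1/3·46 = 43.67
G (Player 1): max(9, 47, 74) = 74
D (Player 2): min(81, 43.67, 74) = 43.67
Root (Player 1): max(76, 43.67) = 76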